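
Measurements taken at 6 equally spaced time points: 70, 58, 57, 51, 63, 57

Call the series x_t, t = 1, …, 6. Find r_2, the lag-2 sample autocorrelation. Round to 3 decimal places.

Mean x̄ = (70 + 58 + 57 + 51 + 63 + 57)/6 = 59.3333
Deviations from mean: 10.6667, -1.3333, -2.3333, -8.3333, 3.6667, -2.3333
Σ(x_t−x̄)(x_{t+2}−x̄) = (-24.8889) + (11.1111) + (-8.5556) + (19.4444) = -2.8889
Denominator Σ(x_t−x̄)² = 209.3333
r_2 = -2.8889 / 209.3333 = -0.014

-0.014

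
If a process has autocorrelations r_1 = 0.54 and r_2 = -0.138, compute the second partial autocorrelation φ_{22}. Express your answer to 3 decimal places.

φ_{22} = (r_2 − r_1²) / (1 − r_1²)
r_1² = (0.54)² = 0.2916
Numerator = -0.138 − 0.2916 = -0.4296; denominator = 1 − 0.2916 = 0.7084
φ_{22} = -0.4296 / 0.7084 = -0.606

-0.606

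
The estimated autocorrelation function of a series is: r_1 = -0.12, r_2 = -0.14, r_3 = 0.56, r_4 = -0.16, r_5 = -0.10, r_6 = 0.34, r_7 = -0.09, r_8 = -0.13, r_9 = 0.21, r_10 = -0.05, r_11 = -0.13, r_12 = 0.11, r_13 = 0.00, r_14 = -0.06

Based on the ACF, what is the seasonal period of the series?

3

The largest autocorrelation is r_3 = 0.56, with weaker echoes at lags 6 (0.34) and 9 (0.21); the remaining lags stay at or below 0.11.
The dominant spike at lag 3 indicates a seasonal period of 3.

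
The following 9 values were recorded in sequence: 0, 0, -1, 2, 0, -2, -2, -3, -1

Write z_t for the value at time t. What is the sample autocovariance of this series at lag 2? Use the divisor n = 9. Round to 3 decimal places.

Mean z̄ = (0 + 0 − 1 + 2 + 0 − 2 − 2 − 3 − 1)/9 = -0.7778
Σ_{t=1}^{7}(z_t−z̄)(z_{t+2}−z̄) = 0.4568
γ_2 = 0.4568 / 9 = 0.051

0.051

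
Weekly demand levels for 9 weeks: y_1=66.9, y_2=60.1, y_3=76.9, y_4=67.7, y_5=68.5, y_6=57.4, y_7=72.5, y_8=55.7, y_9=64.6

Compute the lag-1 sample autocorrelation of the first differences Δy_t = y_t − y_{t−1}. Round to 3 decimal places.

-0.761

First differences Δy: -6.8, 16.8, -9.2, 0.8, -11.1, 15.1, -16.8, 8.9
Mean of differences = -0.2875
Numerator Σ(Δy_t−Δȳ)(Δy_{t+1}−Δȳ) = -857.1977
Denominator Σ(Δy_t−Δȳ)² = 1125.7688
r_1(Δy) = -857.1977 / 1125.7688 = -0.761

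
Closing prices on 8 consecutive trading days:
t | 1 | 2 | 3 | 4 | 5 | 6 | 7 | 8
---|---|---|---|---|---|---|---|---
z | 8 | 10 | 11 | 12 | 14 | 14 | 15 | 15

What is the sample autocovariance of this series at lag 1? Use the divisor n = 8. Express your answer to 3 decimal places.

3.420

Mean z̄ = (8 + 10 + 11 + 12 + 14 + 14 + 15 + 15)/8 = 12.3750
Deviations: -4.3750, -2.3750, -1.3750, -0.3750, 1.6250, 1.6250, 2.6250, 2.6250
Σ_{t=1}^{7}(z_t−z̄)(z_{t+1}−z̄) = 27.3594
γ_1 = 27.3594 / 8 = 3.420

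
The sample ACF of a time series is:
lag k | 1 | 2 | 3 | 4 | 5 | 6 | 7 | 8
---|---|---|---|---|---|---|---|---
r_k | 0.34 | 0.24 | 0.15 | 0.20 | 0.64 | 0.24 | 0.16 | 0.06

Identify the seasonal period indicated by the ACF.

5

The largest autocorrelation is r_5 = 0.64; the remaining lags stay at or below 0.34. The elevated value at lag 1 (0.34), dropping to 0.24 at lag 2, reflects decaying short-term dependence rather than seasonality.
The dominant spike at lag 5 indicates a seasonal period of 5.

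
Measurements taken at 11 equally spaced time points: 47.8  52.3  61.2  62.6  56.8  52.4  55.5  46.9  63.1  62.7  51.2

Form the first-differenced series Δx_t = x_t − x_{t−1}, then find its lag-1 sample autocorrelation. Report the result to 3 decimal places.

First differences Δx: 4.5, 8.9, 1.4, -5.8, -4.4, 3.1, -8.6, 16.2, -0.4, -11.5
Mean of differences = 0.3400
Numerator Σ(Δx_t−Δx̄)(Δx_{t+1}−Δx̄) = -115.2416
Denominator Σ(Δx_t−Δx̄)² = 631.6840
r_1(Δx) = -115.2416 / 631.6840 = -0.182

-0.182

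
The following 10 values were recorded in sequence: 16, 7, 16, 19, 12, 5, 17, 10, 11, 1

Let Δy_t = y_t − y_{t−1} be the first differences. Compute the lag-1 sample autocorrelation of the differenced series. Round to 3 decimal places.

-0.385

First differences Δy: -9, 9, 3, -7, -7, 12, -7, 1, -10
Mean of differences = -1.6667
Numerator Σ(Δy_t−Δȳ)(Δy_{t+1}−Δȳ) = -207.1111
Denominator Σ(Δy_t−Δȳ)² = 538.0000
r_1(Δy) = -207.1111 / 538.0000 = -0.385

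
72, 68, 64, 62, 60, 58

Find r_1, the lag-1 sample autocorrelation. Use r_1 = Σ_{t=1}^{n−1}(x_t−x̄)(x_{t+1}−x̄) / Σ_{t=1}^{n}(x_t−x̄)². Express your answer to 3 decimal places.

Mean x̄ = (72 + 68 + 64 + 62 + 60 + 58)/6 = 64.0000
Deviations from mean: 8.0000, 4.0000, 0.0000, -2.0000, -4.0000, -6.0000
Σ(x_t−x̄)(x_{t+1}−x̄) = (32.0000) + (0.0000) + (0.0000) + (8.0000) + (24.0000) = 64.0000
Denominator Σ(x_t−x̄)² = 136.0000
r_1 = 64.0000 / 136.0000 = 0.471

0.471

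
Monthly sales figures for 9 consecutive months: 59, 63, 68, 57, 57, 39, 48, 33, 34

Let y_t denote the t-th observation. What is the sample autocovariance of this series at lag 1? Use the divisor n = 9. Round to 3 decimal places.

84.764

Mean ȳ = (59 + 63 + 68 + 57 + 57 + 39 + 48 + 33 + 34)/9 = 50.8889
Σ_{t=1}^{8}(y_t−ȳ)(y_{t+1}−ȳ) = 762.8765
γ_1 = 762.8765 / 9 = 84.764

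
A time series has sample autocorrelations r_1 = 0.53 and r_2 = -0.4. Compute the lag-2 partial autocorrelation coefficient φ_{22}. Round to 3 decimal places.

φ_{22} = (r_2 − r_1²) / (1 − r_1²)
r_1² = (0.53)² = 0.2809
Numerator = -0.4 − 0.2809 = -0.6809; denominator = 1 − 0.2809 = 0.7191
φ_{22} = -0.6809 / 0.7191 = -0.947

-0.947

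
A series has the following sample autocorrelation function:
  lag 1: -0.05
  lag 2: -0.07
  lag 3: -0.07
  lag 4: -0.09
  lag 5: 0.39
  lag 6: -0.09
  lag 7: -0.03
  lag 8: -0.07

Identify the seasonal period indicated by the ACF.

5

The largest autocorrelation is r_5 = 0.39; the remaining lags stay at or below -0.03.
The dominant spike at lag 5 indicates a seasonal period of 5.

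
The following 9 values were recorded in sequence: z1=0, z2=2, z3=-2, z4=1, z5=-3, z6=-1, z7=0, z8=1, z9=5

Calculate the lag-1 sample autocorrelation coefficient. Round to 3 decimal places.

Mean z̄ = (0 + 2 − 2 + 1 − 3 − 1 + 0 + 1 + 5)/9 = 0.3333
Numerator Σ_{t=1}^{8}(z_t−z̄)(z_{t+1}−z̄) = -0.4444
Denominator Σ(z_t−z̄)² = 44.0000
r_1 = -0.4444 / 44.0000 = -0.010

-0.010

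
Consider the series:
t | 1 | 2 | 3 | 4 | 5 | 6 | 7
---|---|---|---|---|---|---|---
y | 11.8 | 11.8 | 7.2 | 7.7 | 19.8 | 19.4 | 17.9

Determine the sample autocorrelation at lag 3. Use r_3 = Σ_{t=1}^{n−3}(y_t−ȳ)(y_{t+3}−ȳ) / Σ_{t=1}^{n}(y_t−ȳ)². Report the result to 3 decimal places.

-0.363

Mean ȳ = (11.8 + 11.8 + 7.2 + 7.7 + 19.8 + 19.4 + 17.9)/7 = 13.6571
Deviations from mean: -1.8571, -1.8571, -6.4571, -5.9571, 6.1429, 5.7429, 4.2429
Numerator Σ_{t=1}^{4}(y_t−ȳ)(y_{t+3}−ȳ) = -62.7027
Denominator Σ(y_t−ȳ)² = 172.7971
r_3 = -62.7027 / 172.7971 = -0.363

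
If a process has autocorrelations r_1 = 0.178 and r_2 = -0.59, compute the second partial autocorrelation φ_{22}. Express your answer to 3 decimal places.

φ_{22} = (r_2 − r_1²) / (1 − r_1²)
r_1² = (0.178)² = 0.031684
Numerator = -0.59 − 0.0317 = -0.6217; denominator = 1 − 0.0317 = 0.9683
φ_{22} = -0.6217 / 0.9683 = -0.642

-0.642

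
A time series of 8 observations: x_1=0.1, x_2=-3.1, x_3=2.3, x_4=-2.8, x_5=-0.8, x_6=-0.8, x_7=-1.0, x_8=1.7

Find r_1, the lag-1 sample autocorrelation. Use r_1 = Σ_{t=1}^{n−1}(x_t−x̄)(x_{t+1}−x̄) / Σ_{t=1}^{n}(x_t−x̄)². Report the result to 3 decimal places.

-0.612

Mean x̄ = (0.1 − 3.1 + 2.3 − 2.8 − 0.8 − 0.8 − 1.0 + 1.7)/8 = -0.5500
Σ(x_t−x̄)(x_{t+1}−x̄) = (-1.6575) + (-7.2675) + (-6.4125) + (0.5625) + (0.0625) + (0.1125) + (-1.0125) = -15.6125
Denominator Σ(x_t−x̄)² = 25.5000
r_1 = -15.6125 / 25.5000 = -0.612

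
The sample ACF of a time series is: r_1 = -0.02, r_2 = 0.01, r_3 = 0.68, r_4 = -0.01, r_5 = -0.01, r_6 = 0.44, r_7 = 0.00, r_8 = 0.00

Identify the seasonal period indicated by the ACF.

3

The largest autocorrelation is r_3 = 0.68, with a weaker echo at lag 6 (0.44); the remaining lags stay at or below 0.01.
The dominant spike at lag 3 indicates a seasonal period of 3.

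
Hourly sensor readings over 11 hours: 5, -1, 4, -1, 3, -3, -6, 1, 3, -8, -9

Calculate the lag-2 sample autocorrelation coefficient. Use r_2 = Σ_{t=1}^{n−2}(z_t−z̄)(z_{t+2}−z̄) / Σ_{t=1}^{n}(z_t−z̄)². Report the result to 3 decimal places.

-0.164

Mean z̄ = (5 − 1 + 4 − 1 + 3 − 3 − 6 + 1 + 3 − 8 − 9)/11 = -1.0909
Numerator Σ_{t=1}^{9}(z_t−z̄)(z_{t+2}−z̄) = -39.2893
Denominator Σ(z_t−z̄)² = 238.9091
r_2 = -39.2893 / 238.9091 = -0.164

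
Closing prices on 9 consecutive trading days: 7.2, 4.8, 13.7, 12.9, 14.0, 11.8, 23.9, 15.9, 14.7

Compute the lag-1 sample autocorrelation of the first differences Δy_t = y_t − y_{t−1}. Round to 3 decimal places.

-0.529

First differences Δy: -2.4, 8.9, -0.8, 1.1, -2.2, 12.1, -8.0, -1.2
Mean of differences = 0.9375
Numerator Σ(Δy_t−Δȳ)(Δy_{t+1}−Δȳ) = -156.8852
Denominator Σ(Δy_t−Δȳ)² = 296.4788
r_1(Δy) = -156.8852 / 296.4788 = -0.529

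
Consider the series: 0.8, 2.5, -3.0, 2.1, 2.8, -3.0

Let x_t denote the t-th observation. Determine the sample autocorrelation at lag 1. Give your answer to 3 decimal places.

-0.442

Mean x̄ = (0.8 + 2.5 − 3.0 + 2.1 + 2.8 − 3.0)/6 = 0.3667
Deviations from mean: 0.4333, 2.1333, -3.3667, 1.7333, 2.4333, -3.3667
Numerator Σ_{t=1}^{5}(x_t−x̄)(x_{t+1}−x̄) = -16.0678
Denominator Σ(x_t−x̄)² = 36.3333
r_1 = -16.0678 / 36.3333 = -0.442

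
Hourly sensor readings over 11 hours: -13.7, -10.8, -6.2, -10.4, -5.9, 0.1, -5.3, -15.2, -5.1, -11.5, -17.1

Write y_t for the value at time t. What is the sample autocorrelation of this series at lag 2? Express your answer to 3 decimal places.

-0.220

Mean ȳ = (-13.7 − 10.8 − 6.2 − 10.4 − 5.9 + 0.1 − 5.3 − 15.2 − 5.1 − 11.5 − 17.1)/11 = -9.1909
Numerator Σ_{t=1}^{9}(y_t−ȳ)(y_{t+2}−ȳ) = -58.5193
Denominator Σ(y_t−ȳ)² = 266.3491
r_2 = -58.5193 / 266.3491 = -0.220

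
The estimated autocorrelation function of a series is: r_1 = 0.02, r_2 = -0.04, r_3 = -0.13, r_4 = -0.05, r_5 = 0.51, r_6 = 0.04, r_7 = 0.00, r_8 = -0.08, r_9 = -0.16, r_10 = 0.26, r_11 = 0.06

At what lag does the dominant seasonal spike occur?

5

The largest autocorrelation is r_5 = 0.51, with a weaker echo at lag 10 (0.26); the remaining lags stay at or below 0.06.
The dominant spike at lag 5 indicates a seasonal period of 5.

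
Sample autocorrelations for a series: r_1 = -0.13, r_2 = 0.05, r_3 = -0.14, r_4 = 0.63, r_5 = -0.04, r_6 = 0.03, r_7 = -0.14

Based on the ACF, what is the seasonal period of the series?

The largest autocorrelation is r_4 = 0.63; the remaining lags stay at or below 0.05.
The dominant spike at lag 4 indicates a seasonal period of 4.

4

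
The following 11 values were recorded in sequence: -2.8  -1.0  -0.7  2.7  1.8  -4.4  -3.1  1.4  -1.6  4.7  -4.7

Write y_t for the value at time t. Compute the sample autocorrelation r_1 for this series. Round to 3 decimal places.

-0.267

Mean ȳ = (-2.8 − 1.0 − 0.7 + 2.7 + 1.8 − 4.4 − 3.1 + 1.4 − 1.6 + 4.7 − 4.7)/11 = -0.7000
Numerator Σ_{t=1}^{10}(y_t−ȳ)(y_{t+1}−ȳ) = -24.6300
Denominator Σ(y_t−ȳ)² = 92.1400
r_1 = -24.6300 / 92.1400 = -0.267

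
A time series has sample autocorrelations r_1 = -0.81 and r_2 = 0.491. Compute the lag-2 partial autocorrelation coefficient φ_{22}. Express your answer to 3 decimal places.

φ_{22} = (r_2 − r_1²) / (1 − r_1²)
r_1² = (-0.81)² = 0.6561
Numerator = 0.491 − 0.6561 = -0.1651; denominator = 1 − 0.6561 = 0.3439
φ_{22} = -0.1651 / 0.3439 = -0.480

-0.480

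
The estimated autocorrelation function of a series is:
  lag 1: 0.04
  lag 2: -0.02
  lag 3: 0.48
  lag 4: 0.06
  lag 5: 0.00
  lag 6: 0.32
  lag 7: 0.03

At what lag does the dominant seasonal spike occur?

The largest autocorrelation is r_3 = 0.48, with a weaker echo at lag 6 (0.32); the remaining lags stay at or below 0.06.
The dominant spike at lag 3 indicates a seasonal period of 3.

3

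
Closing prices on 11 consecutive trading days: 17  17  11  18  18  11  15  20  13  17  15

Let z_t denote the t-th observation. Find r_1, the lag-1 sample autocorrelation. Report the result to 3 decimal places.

Mean z̄ = (17 + 17 + 11 + 18 + 18 + 11 + 15 + 20 + 13 + 17 + 15)/11 = 15.6364
Numerator Σ_{t=1}^{10}(z_t−z̄)(z_{t+1}−z̄) = -36.5868
Denominator Σ(z_t−z̄)² = 86.5455
r_1 = -36.5868 / 86.5455 = -0.423

-0.423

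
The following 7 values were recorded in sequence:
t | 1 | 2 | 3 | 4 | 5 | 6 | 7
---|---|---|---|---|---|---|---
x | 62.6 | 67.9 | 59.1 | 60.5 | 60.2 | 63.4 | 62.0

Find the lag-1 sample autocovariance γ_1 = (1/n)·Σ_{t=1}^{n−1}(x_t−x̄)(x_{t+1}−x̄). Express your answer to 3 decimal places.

-1.338

Mean x̄ = (62.6 + 67.9 + 59.1 + 60.5 + 60.2 + 63.4 + 62.0)/7 = 62.2429
Deviations: 0.3571, 5.6571, -3.1429, -1.7429, -2.0429, 1.1571, -0.2429
Σ_{t=1}^{6}(x_t−x̄)(x_{t+1}−x̄) = -9.3661
γ_1 = -9.3661 / 7 = -1.338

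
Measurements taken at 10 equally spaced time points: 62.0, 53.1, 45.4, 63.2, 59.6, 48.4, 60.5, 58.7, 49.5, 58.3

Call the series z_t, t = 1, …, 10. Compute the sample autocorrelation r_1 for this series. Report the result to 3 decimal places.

Mean z̄ = (62.0 + 53.1 + 45.4 + 63.2 + 59.6 + 48.4 + 60.5 + 58.7 + 49.5 + 58.3)/10 = 55.8700
Numerator Σ_{t=1}^{9}(z_t−z̄)(z_{t+1}−z̄) = -120.2349
Denominator Σ(z_t−z̄)² = 354.2410
r_1 = -120.2349 / 354.2410 = -0.339

-0.339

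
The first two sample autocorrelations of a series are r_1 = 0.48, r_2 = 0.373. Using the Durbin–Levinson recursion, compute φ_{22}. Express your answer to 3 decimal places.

0.185

φ_{22} = (r_2 − r_1²) / (1 − r_1²)
r_1² = (0.48)² = 0.2304
Numerator = 0.373 − 0.2304 = 0.1426; denominator = 1 − 0.2304 = 0.7696
φ_{22} = 0.1426 / 0.7696 = 0.185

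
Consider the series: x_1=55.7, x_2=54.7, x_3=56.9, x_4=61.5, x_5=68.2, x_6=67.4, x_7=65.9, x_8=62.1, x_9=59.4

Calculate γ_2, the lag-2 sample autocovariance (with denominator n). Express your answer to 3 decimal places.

2.435

Mean x̄ = (55.7 + 54.7 + 56.9 + 61.5 + 68.2 + 67.4 + 65.9 + 62.1 + 59.4)/9 = 61.3111
Σ_{t=1}^{7}(x_t−x̄)(x_{t+2}−x̄) = 21.9109
γ_2 = 21.9109 / 9 = 2.435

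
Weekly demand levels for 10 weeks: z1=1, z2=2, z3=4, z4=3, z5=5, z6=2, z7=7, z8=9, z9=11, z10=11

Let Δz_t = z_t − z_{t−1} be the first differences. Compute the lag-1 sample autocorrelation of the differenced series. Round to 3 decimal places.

First differences Δz: 1, 2, -1, 2, -3, 5, 2, 2, 0
Mean of differences = 1.1111
Numerator Σ(Δz_t−Δz̄)(Δz_{t+1}−Δz̄) = -20.2346
Denominator Σ(Δz_t−Δz̄)² = 40.8889
r_1(Δz) = -20.2346 / 40.8889 = -0.495

-0.495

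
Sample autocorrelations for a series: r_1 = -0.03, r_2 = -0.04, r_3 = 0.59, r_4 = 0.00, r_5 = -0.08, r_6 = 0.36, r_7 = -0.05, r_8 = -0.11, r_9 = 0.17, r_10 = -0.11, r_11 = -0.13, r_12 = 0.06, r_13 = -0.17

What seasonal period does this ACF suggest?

The largest autocorrelation is r_3 = 0.59, with weaker echoes at lags 6 (0.36) and 9 (0.17); the remaining lags stay at or below 0.06.
The dominant spike at lag 3 indicates a seasonal period of 3.

3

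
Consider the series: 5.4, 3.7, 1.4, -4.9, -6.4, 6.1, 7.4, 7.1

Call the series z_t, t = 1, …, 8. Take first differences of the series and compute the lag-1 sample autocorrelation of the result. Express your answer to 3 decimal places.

First differences Δz: -1.7, -2.3, -6.3, -1.5, 12.5, 1.3, -0.3
Mean of differences = 0.2429
Numerator Σ(Δz_t−Δz̄)(Δz_{t+1}−Δz̄) = 24.0024
Denominator Σ(Δz_t−Δz̄)² = 207.7371
r_1(Δz) = 24.0024 / 207.7371 = 0.116

0.116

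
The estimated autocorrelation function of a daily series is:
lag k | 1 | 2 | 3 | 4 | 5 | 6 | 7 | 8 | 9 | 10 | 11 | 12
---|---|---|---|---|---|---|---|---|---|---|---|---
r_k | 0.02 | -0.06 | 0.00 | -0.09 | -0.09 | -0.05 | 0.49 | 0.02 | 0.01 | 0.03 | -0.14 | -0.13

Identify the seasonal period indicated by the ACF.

The largest autocorrelation is r_7 = 0.49; the remaining lags stay at or below 0.03.
The dominant spike at lag 7 indicates a seasonal period of 7.

7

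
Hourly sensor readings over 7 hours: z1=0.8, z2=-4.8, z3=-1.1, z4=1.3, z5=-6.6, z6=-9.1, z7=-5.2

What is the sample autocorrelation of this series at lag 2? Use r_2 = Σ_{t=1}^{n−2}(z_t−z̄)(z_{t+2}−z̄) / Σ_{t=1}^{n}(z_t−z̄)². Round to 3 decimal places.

Mean z̄ = (0.8 − 4.8 − 1.1 + 1.3 − 6.6 − 9.1 − 5.2)/7 = -3.5286
Numerator Σ_{t=1}^{5}(z_t−z̄)(z_{t+2}−z̄) = -24.8545
Denominator Σ(z_t−z̄)² = 92.8343
r_2 = -24.8545 / 92.8343 = -0.268

-0.268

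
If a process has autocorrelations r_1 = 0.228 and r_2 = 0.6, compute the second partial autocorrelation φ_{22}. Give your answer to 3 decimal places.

0.578

φ_{22} = (r_2 − r_1²) / (1 − r_1²)
r_1² = (0.228)² = 0.051984
Numerator = 0.6 − 0.0520 = 0.5480; denominator = 1 − 0.0520 = 0.9480
φ_{22} = 0.5480 / 0.9480 = 0.578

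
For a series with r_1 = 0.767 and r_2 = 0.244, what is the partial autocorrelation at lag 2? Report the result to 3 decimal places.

-0.836

φ_{22} = (r_2 − r_1²) / (1 − r_1²)
r_1² = (0.767)² = 0.588289
Numerator = 0.244 − 0.5883 = -0.3443; denominator = 1 − 0.5883 = 0.4117
φ_{22} = -0.3443 / 0.4117 = -0.836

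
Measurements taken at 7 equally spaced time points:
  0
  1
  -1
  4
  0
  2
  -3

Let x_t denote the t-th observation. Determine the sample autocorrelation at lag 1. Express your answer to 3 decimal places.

-0.463

Mean x̄ = (0 + 1 − 1 + 4 + 0 + 2 − 3)/7 = 0.4286
Deviations from mean: -0.4286, 0.5714, -1.4286, 3.5714, -0.4286, 1.5714, -3.4286
Σ(x_t−x̄)(x_{t+1}−x̄) = (-0.2449) + (-0.8163) + (-5.1020) + (-1.5306) + (-0.6735) + (-5.3878) = -13.7551
Denominator Σ(x_t−x̄)² = 29.7143
r_1 = -13.7551 / 29.7143 = -0.463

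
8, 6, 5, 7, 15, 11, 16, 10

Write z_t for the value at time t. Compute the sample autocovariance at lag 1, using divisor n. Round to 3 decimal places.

4.867

Mean z̄ = (8 + 6 + 5 + 7 + 15 + 11 + 16 + 10)/8 = 9.7500
Σ_{t=1}^{7}(z_t−z̄)(z_{t+1}−z̄) = 38.9375
γ_1 = 38.9375 / 8 = 4.867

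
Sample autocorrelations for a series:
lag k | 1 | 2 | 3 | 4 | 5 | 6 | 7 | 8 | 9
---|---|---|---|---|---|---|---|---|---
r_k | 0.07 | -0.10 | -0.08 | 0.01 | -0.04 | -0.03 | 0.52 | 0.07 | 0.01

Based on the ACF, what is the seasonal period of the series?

The largest autocorrelation is r_7 = 0.52; the remaining lags stay at or below 0.07.
The dominant spike at lag 7 indicates a seasonal period of 7.

7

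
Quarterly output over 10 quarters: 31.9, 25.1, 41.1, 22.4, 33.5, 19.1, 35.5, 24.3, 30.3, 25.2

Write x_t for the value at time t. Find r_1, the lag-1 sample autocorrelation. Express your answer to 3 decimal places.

Mean x̄ = (31.9 + 25.1 + 41.1 + 22.4 + 33.5 + 19.1 + 35.5 + 24.3 + 30.3 + 25.2)/10 = 28.8400
Numerator Σ_{t=1}^{9}(x_t−x̄)(x_{t+1}−x̄) = -318.6976
Denominator Σ(x_t−x̄)² = 412.0640
r_1 = -318.6976 / 412.0640 = -0.773

-0.773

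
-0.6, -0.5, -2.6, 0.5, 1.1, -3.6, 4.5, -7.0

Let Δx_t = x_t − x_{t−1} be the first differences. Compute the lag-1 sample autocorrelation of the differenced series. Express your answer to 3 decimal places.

-0.592

First differences Δx: 0.1, -2.1, 3.1, 0.6, -4.7, 8.1, -11.5
Mean of differences = -0.9143
Numerator Σ(Δx_t−Δx̄)(Δx_{t+1}−Δx̄) = -135.1645
Denominator Σ(Δx_t−Δx̄)² = 228.4886
r_1(Δx) = -135.1645 / 228.4886 = -0.592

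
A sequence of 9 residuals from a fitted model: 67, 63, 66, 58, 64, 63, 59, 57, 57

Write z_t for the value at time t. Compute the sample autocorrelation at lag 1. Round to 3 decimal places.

Mean z̄ = (67 + 63 + 66 + 58 + 64 + 63 + 59 + 57 + 57)/9 = 61.5556
Numerator Σ_{t=1}^{8}(z_t−z̄)(z_{t+1}−z̄) = 22.0247
Denominator Σ(z_t−z̄)² = 120.2222
r_1 = 22.0247 / 120.2222 = 0.183

0.183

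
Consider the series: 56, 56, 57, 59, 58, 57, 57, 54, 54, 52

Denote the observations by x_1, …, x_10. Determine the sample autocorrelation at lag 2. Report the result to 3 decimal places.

Mean x̄ = (56 + 56 + 57 + 59 + 58 + 57 + 57 + 54 + 54 + 52)/10 = 56.0000
Numerator Σ_{t=1}^{8}(x_t−x̄)(x_{t+2}−x̄) = 11.0000
Denominator Σ(x_t−x̄)² = 40.0000
r_2 = 11.0000 / 40.0000 = 0.275

0.275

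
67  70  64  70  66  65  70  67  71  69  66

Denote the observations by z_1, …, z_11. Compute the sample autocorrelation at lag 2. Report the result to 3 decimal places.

0.125

Mean z̄ = (67 + 70 + 64 + 70 + 66 + 65 + 70 + 67 + 71 + 69 + 66)/11 = 67.7273
Numerator Σ_{t=1}^{9}(z_t−z̄)(z_{t+2}−z̄) = 7.0331
Denominator Σ(z_t−z̄)² = 56.1818
r_2 = 7.0331 / 56.1818 = 0.125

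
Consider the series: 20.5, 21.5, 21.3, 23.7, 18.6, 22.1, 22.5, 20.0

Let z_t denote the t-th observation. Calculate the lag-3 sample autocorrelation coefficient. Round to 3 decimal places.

Mean z̄ = (20.5 + 21.5 + 21.3 + 23.7 + 18.6 + 22.1 + 22.5 + 20.0)/8 = 21.2750
Deviations from mean: -0.7750, 0.2250, 0.0250, 2.4250, -2.6750, 0.8250, 1.2250, -1.2750
Numerator Σ_{t=1}^{5}(z_t−z̄)(z_{t+3}−z̄) = 3.9206
Denominator Σ(z_t−z̄)² = 17.4950
r_3 = 3.9206 / 17.4950 = 0.224

0.224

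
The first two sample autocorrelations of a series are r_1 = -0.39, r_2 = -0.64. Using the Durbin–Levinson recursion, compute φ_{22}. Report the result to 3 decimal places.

-0.934

φ_{22} = (r_2 − r_1²) / (1 − r_1²)
r_1² = (-0.39)² = 0.1521
Numerator = -0.64 − 0.1521 = -0.7921; denominator = 1 − 0.1521 = 0.8479
φ_{22} = -0.7921 / 0.8479 = -0.934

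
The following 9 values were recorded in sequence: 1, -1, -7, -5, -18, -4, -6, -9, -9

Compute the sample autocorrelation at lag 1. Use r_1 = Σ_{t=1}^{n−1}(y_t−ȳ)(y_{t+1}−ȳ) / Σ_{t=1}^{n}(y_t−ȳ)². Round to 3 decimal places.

-0.007

Mean ȳ = (1 − 1 − 7 − 5 − 18 − 4 − 6 − 9 − 9)/9 = -6.4444
Numerator Σ_{t=1}^{8}(y_t−ȳ)(y_{t+1}−ȳ) = -1.7531
Denominator Σ(y_t−ȳ)² = 240.2222
r_1 = -1.7531 / 240.2222 = -0.007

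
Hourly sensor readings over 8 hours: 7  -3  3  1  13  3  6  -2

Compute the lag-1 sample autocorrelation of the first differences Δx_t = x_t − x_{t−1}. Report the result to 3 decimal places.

-0.584

First differences Δx: -10, 6, -2, 12, -10, 3, -8
Mean of differences = -1.2857
Numerator Σ(Δx_t−Δx̄)(Δx_{t+1}−Δx̄) = -260.0816
Denominator Σ(Δx_t−Δx̄)² = 445.4286
r_1(Δx) = -260.0816 / 445.4286 = -0.584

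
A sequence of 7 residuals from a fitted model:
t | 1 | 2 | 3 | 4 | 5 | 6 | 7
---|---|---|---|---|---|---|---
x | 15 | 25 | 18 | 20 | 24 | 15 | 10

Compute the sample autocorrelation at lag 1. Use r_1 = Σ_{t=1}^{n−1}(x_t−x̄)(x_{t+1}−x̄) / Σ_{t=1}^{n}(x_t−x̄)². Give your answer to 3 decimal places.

-0.028

Mean x̄ = (15 + 25 + 18 + 20 + 24 + 15 + 10)/7 = 18.1429
Numerator Σ_{t=1}^{6}(x_t−x̄)(x_{t+1}−x̄) = -4.7347
Denominator Σ(x_t−x̄)² = 170.8571
r_1 = -4.7347 / 170.8571 = -0.028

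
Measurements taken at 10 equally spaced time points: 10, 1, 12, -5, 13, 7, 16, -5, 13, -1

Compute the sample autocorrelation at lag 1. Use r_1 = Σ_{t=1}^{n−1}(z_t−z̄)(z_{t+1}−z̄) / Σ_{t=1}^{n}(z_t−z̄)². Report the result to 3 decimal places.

-0.727

Mean z̄ = (10 + 1 + 12 − 5 + 13 + 7 + 16 − 5 + 13 − 1)/10 = 6.1000
Numerator Σ_{t=1}^{9}(z_t−z̄)(z_{t+1}−z̄) = -412.4100
Denominator Σ(z_t−z̄)² = 566.9000
r_1 = -412.4100 / 566.9000 = -0.727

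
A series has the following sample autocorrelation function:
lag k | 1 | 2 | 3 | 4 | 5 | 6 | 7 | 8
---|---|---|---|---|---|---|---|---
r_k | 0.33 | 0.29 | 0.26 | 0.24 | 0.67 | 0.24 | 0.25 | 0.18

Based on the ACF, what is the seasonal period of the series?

The largest autocorrelation is r_5 = 0.67; the remaining lags stay at or below 0.33. The elevated value at lag 1 (0.33), dropping to 0.29 at lag 2, reflects decaying short-term dependence rather than seasonality.
The dominant spike at lag 5 indicates a seasonal period of 5.

5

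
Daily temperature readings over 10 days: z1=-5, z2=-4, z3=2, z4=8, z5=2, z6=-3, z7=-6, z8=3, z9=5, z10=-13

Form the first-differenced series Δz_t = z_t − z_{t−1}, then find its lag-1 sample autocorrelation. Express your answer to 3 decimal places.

0.024

First differences Δz: 1, 6, 6, -6, -5, -3, 9, 2, -18
Mean of differences = -0.8889
Numerator Σ(Δz_t−Δz̄)(Δz_{t+1}−Δz̄) = 13.2099
Denominator Σ(Δz_t−Δz̄)² = 544.8889
r_1(Δz) = 13.2099 / 544.8889 = 0.024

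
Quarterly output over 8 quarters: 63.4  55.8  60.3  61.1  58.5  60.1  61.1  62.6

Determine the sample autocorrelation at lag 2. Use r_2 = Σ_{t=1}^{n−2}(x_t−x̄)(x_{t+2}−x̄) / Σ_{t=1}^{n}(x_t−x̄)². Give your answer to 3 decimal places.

-0.141

Mean x̄ = (63.4 + 55.8 + 60.3 + 61.1 + 58.5 + 60.1 + 61.1 + 62.6)/8 = 60.3625
Deviations from mean: 3.0375, -4.5625, -0.0625, 0.7375, -1.8625, -0.2625, 0.7375, 2.2375
Numerator Σ_{t=1}^{6}(x_t−x̄)(x_{t+2}−x̄) = -5.5928
Denominator Σ(x_t−x̄)² = 39.6788
r_2 = -5.5928 / 39.6788 = -0.141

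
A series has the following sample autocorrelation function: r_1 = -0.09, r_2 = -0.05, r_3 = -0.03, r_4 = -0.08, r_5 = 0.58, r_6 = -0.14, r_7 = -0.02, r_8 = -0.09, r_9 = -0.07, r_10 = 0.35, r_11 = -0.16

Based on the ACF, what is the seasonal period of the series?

The largest autocorrelation is r_5 = 0.58, with a weaker echo at lag 10 (0.35); the remaining lags stay at or below -0.02.
The dominant spike at lag 5 indicates a seasonal period of 5.

5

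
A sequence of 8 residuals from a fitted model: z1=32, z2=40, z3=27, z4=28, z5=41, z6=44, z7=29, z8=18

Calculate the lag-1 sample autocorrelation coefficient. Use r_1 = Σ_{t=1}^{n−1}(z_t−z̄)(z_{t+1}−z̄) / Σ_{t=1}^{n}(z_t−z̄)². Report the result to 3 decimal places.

Mean z̄ = (32 + 40 + 27 + 28 + 41 + 44 + 29 + 18)/8 = 32.3750
Deviations from mean: -0.3750, 7.6250, -5.3750, -4.3750, 8.6250, 11.6250, -3.3750, -14.3750
Σ(z_t−z̄)(z_{t+1}−z̄) = (-2.8594) + (-40.9844) + (23.5156) + (-37.7344) + (100.2656) + (-39.2344) + (48.5156) = 51.4844
Denominator Σ(z_t−z̄)² = 533.8750
r_1 = 51.4844 / 533.8750 = 0.096

0.096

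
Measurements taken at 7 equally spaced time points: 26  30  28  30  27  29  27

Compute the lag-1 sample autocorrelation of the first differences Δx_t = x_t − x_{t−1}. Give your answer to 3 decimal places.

-0.682

First differences Δx: 4, -2, 2, -3, 2, -2
Mean of differences = 0.1667
Numerator Σ(Δx_t−Δx̄)(Δx_{t+1}−Δx̄) = -27.8611
Denominator Σ(Δx_t−Δx̄)² = 40.8333
r_1(Δx) = -27.8611 / 40.8333 = -0.682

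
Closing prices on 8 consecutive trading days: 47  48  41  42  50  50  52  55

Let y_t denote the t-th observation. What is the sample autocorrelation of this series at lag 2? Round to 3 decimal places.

0.026

Mean ȳ = (47 + 48 + 41 + 42 + 50 + 50 + 52 + 55)/8 = 48.1250
Deviations from mean: -1.1250, -0.1250, -7.1250, -6.1250, 1.8750, 1.8750, 3.8750, 6.8750
Σ(y_t−ȳ)(y_{t+2}−ȳ) = (8.0156) + (0.7656) + (-13.3594) + (-11.4844) + (7.2656) + (12.8906) = 4.0938
Denominator Σ(y_t−ȳ)² = 158.8750
r_2 = 4.0938 / 158.8750 = 0.026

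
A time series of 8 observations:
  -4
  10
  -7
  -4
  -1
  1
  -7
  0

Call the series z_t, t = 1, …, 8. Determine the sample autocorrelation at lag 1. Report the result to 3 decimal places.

-0.468

Mean z̄ = (-4 + 10 − 7 − 4 − 1 + 1 − 7 + 0)/8 = -1.5000
Deviations from mean: -2.5000, 11.5000, -5.5000, -2.5000, 0.5000, 2.5000, -5.5000, 1.5000
Numerator Σ_{t=1}^{7}(z_t−z̄)(z_{t+1}−z̄) = -100.2500
Denominator Σ(z_t−z̄)² = 214.0000
r_1 = -100.2500 / 214.0000 = -0.468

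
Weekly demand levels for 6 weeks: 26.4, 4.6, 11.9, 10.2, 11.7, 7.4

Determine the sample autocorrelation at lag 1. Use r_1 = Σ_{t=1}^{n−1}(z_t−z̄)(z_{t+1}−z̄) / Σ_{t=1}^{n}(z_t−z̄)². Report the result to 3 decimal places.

Mean z̄ = (26.4 + 4.6 + 11.9 + 10.2 + 11.7 + 7.4)/6 = 12.0333
Σ(z_t−z̄)(z_{t+1}−z̄) = (-106.7922) + (0.9911) + (0.2444) + (0.6111) + (1.5444) = -103.4011
Denominator Σ(z_t−z̄)² = 286.6133
r_1 = -103.4011 / 286.6133 = -0.361

-0.361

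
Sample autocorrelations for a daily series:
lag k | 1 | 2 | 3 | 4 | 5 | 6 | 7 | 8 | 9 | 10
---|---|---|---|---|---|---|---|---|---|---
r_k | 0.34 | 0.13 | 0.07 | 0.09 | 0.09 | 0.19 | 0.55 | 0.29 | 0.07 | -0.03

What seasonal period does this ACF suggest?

The largest autocorrelation is r_7 = 0.55; the remaining lags stay at or below 0.34. The elevated value at lag 1 (0.34), dropping to 0.13 at lag 2, reflects decaying short-term dependence rather than seasonality.
The dominant spike at lag 7 indicates a seasonal period of 7.

7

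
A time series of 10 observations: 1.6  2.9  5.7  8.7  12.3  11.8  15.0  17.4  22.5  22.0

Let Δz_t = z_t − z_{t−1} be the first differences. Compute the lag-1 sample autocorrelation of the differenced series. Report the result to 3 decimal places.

First differences Δz: 1.3, 2.8, 3.0, 3.6, -0.5, 3.2, 2.4, 5.1, -0.5
Mean of differences = 2.2667
Numerator Σ(Δz_t−Δz̄)(Δz_{t+1}−Δz̄) = -12.7544
Denominator Σ(Δz_t−Δz̄)² = 27.7600
r_1(Δz) = -12.7544 / 27.7600 = -0.459

-0.459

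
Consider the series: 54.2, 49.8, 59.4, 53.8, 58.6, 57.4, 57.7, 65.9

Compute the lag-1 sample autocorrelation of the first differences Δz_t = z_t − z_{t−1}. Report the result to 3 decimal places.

-0.663

First differences Δz: -4.4, 9.6, -5.6, 4.8, -1.2, 0.3, 8.2
Mean of differences = 1.6714
Numerator Σ(Δz_t−Δz̄)(Δz_{t+1}−Δz̄) = -142.5380
Denominator Σ(Δz_t−Δz̄)² = 215.1343
r_1(Δz) = -142.5380 / 215.1343 = -0.663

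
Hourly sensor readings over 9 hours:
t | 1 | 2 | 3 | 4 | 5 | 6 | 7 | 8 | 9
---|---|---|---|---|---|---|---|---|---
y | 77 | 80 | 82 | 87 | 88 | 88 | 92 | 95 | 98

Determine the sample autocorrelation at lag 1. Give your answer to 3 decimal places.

0.618

Mean ȳ = (77 + 80 + 82 + 87 + 88 + 88 + 92 + 95 + 98)/9 = 87.4444
Numerator Σ_{t=1}^{8}(y_t−ȳ)(y_{t+1}−ȳ) = 237.4691
Denominator Σ(y_t−ȳ)² = 384.2222
r_1 = 237.4691 / 384.2222 = 0.618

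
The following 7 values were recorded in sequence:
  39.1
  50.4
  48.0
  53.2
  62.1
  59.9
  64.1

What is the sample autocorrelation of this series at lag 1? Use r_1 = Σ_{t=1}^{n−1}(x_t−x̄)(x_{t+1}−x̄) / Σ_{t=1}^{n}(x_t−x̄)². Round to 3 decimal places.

Mean x̄ = (39.1 + 50.4 + 48.0 + 53.2 + 62.1 + 59.9 + 64.1)/7 = 53.8286
Deviations from mean: -14.7286, -3.4286, -5.8286, -0.6286, 8.2714, 6.0714, 10.2714
Σ(x_t−x̄)(x_{t+1}−x̄) = (50.4980) + (19.9837) + (3.6637) + (-5.1992) + (50.2194) + (62.3622) = 181.5278
Denominator Σ(x_t−x̄)² = 473.8343
r_1 = 181.5278 / 473.8343 = 0.383

0.383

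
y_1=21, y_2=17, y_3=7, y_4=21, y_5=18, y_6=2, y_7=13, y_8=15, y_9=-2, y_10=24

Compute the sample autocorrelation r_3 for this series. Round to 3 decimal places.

0.480

Mean ȳ = (21 + 17 + 7 + 21 + 18 + 2 + 13 + 15 − 2 + 24)/10 = 13.6000
Σ(y_t−ȳ)(y_{t+3}−ȳ) = (54.7600) + (14.9600) + (76.5600) + (-4.4400) + (6.1600) + (180.9600) + (-6.2400) = 322.7200
Denominator Σ(y_t−ȳ)² = 672.4000
r_3 = 322.7200 / 672.4000 = 0.480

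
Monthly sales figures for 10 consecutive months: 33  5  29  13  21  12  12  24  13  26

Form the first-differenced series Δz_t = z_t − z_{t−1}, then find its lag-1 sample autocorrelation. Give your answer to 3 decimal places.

First differences Δz: -28, 24, -16, 8, -9, 0, 12, -11, 13
Mean of differences = -0.7778
Numerator Σ(Δz_t−Δz̄)(Δz_{t+1}−Δz̄) = -1525.3827
Denominator Σ(Δz_t−Δz̄)² = 2189.5556
r_1(Δz) = -1525.3827 / 2189.5556 = -0.697

-0.697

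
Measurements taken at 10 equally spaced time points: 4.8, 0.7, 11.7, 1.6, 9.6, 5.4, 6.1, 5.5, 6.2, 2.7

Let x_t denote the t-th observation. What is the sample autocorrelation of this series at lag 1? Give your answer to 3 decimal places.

Mean x̄ = (4.8 + 0.7 + 11.7 + 1.6 + 9.6 + 5.4 + 6.1 + 5.5 + 6.2 + 2.7)/10 = 5.4300
Numerator Σ_{t=1}^{9}(x_t−x̄)(x_{t+1}−x̄) = -68.8089
Denominator Σ(x_t−x̄)² = 102.6410
r_1 = -68.8089 / 102.6410 = -0.670

-0.670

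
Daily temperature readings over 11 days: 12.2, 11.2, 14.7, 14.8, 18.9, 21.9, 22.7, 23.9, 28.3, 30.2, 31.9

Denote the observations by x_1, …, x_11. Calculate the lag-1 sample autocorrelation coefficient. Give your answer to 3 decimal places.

Mean x̄ = (12.2 + 11.2 + 14.7 + 14.8 + 18.9 + 21.9 + 22.7 + 23.9 + 28.3 + 30.2 + 31.9)/11 = 20.9727
Numerator Σ_{t=1}^{10}(x_t−x̄)(x_{t+1}−x̄) = 393.1738
Denominator Σ(x_t−x̄)² = 524.8618
r_1 = 393.1738 / 524.8618 = 0.749

0.749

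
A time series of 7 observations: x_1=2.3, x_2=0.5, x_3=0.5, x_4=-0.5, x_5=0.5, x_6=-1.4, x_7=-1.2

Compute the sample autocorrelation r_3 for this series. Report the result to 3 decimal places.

-0.102

Mean x̄ = (2.3 + 0.5 + 0.5 − 0.5 + 0.5 − 1.4 − 1.2)/7 = 0.1000
Σ(x_t−x̄)(x_{t+3}−x̄) = (-1.3200) + (0.1600) + (-0.6000) + (0.7800) = -0.9800
Denominator Σ(x_t−x̄)² = 9.6200
r_3 = -0.9800 / 9.6200 = -0.102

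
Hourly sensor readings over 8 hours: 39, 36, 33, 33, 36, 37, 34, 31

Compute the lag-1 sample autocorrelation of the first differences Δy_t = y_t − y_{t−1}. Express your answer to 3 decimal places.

0.391

First differences Δy: -3, -3, 0, 3, 1, -3, -3
Mean of differences = -1.1429
Numerator Σ(Δy_t−Δȳ)(Δy_{t+1}−Δȳ) = 14.4082
Denominator Σ(Δy_t−Δȳ)² = 36.8571
r_1(Δy) = 14.4082 / 36.8571 = 0.391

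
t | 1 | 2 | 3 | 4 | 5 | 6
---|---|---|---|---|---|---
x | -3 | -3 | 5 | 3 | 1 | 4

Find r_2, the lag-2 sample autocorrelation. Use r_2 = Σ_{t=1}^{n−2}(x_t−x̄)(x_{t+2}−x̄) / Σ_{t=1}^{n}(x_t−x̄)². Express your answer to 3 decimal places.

-0.313

Mean x̄ = (-3 − 3 + 5 + 3 + 1 + 4)/6 = 1.1667
Deviations from mean: -4.1667, -4.1667, 3.8333, 1.8333, -0.1667, 2.8333
Numerator Σ_{t=1}^{4}(x_t−x̄)(x_{t+2}−x̄) = -19.0556
Denominator Σ(x_t−x̄)² = 60.8333
r_2 = -19.0556 / 60.8333 = -0.313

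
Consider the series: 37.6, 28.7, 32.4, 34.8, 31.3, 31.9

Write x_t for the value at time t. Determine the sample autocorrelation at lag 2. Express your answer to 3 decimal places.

-0.240

Mean x̄ = (37.6 + 28.7 + 32.4 + 34.8 + 31.3 + 31.9)/6 = 32.7833
Deviations from mean: 4.8167, -4.0833, -0.3833, 2.0167, -1.4833, -0.8833
Numerator Σ_{t=1}^{4}(x_t−x̄)(x_{t+2}−x̄) = -11.2939
Denominator Σ(x_t−x̄)² = 47.0683
r_2 = -11.2939 / 47.0683 = -0.240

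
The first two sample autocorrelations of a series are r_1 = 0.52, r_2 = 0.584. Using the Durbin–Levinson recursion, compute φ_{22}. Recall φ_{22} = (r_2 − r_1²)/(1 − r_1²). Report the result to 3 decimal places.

0.430

φ_{22} = (r_2 − r_1²) / (1 − r_1²)
r_1² = (0.52)² = 0.2704
Numerator = 0.584 − 0.2704 = 0.3136; denominator = 1 − 0.2704 = 0.7296
φ_{22} = 0.3136 / 0.7296 = 0.430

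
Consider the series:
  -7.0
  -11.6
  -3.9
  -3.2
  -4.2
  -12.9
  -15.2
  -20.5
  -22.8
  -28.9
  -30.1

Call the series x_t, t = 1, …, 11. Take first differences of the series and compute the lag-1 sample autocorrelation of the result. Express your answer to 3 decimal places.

First differences Δx: -4.6, 7.7, 0.7, -1.0, -8.7, -2.3, -5.3, -2.3, -6.1, -1.2
Mean of differences = -2.3100
Numerator Σ(Δx_t−Δx̄)(Δx_{t+1}−Δx̄) = -1.5891
Denominator Σ(Δx_t−Δx̄)² = 181.5890
r_1(Δx) = -1.5891 / 181.5890 = -0.009

-0.009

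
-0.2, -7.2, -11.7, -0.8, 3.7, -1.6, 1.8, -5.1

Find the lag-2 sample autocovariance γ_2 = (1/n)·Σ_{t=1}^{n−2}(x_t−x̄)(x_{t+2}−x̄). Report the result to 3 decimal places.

Mean x̄ = (-0.2 − 7.2 − 11.7 − 0.8 + 3.7 − 1.6 + 1.8 − 5.1)/8 = -2.6375
Deviations: 2.4375, -4.5625, -9.0625, 1.8375, 6.3375, 1.0375, 4.4375, -2.4625
Σ_{t=1}^{6}(x_t−x̄)(x_{t+2}−x̄) = -60.4328
γ_2 = -60.4328 / 8 = -7.554

-7.554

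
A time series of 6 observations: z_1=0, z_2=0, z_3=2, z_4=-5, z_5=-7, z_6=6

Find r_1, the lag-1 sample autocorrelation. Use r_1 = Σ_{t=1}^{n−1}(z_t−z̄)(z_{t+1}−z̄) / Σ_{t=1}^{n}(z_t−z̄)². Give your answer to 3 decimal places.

-0.217

Mean z̄ = (0 + 0 + 2 − 5 − 7 + 6)/6 = -0.6667
Deviations from mean: 0.6667, 0.6667, 2.6667, -4.3333, -6.3333, 6.6667
Σ(z_t−z̄)(z_{t+1}−z̄) = (0.4444) + (1.7778) + (-11.5556) + (27.4444) + (-42.2222) = -24.1111
Denominator Σ(z_t−z̄)² = 111.3333
r_1 = -24.1111 / 111.3333 = -0.217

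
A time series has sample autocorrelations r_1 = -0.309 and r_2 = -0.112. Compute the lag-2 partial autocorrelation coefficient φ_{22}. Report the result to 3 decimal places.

φ_{22} = (r_2 − r_1²) / (1 − r_1²)
r_1² = (-0.309)² = 0.095481
Numerator = -0.112 − 0.0955 = -0.2075; denominator = 1 − 0.0955 = 0.9045
φ_{22} = -0.2075 / 0.9045 = -0.229

-0.229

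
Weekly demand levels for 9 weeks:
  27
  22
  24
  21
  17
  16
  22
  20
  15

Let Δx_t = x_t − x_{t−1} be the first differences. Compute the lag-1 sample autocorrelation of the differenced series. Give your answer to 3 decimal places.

-0.130

First differences Δx: -5, 2, -3, -4, -1, 6, -2, -5
Mean of differences = -1.5000
Numerator Σ(Δx_t−Δx̄)(Δx_{t+1}−Δx̄) = -13.2500
Denominator Σ(Δx_t−Δx̄)² = 102.0000
r_1(Δx) = -13.2500 / 102.0000 = -0.130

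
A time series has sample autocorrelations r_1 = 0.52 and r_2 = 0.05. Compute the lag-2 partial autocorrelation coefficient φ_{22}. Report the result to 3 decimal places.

φ_{22} = (r_2 − r_1²) / (1 − r_1²)
r_1² = (0.52)² = 0.2704
Numerator = 0.05 − 0.2704 = -0.2204; denominator = 1 − 0.2704 = 0.7296
φ_{22} = -0.2204 / 0.7296 = -0.302

-0.302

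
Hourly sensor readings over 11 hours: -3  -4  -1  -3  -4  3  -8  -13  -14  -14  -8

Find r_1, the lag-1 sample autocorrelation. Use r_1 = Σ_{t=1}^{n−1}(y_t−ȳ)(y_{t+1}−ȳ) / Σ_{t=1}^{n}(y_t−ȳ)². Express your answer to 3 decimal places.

Mean ȳ = (-3 − 4 − 1 − 3 − 4 + 3 − 8 − 13 − 14 − 14 − 8)/11 = -6.2727
Numerator Σ_{t=1}^{10}(y_t−ȳ)(y_{t+1}−ȳ) = 185.8347
Denominator Σ(y_t−ȳ)² = 316.1818
r_1 = 185.8347 / 316.1818 = 0.588

0.588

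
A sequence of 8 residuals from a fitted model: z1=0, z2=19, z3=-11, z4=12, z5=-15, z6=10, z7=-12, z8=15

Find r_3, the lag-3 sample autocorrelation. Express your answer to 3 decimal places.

-0.604

Mean z̄ = (0 + 19 − 11 + 12 − 15 + 10 − 12 + 15)/8 = 2.2500
Deviations from mean: -2.2500, 16.7500, -13.2500, 9.7500, -17.2500, 7.7500, -14.2500, 12.7500
Σ(z_t−z̄)(z_{t+3}−z̄) = (-21.9375) + (-288.9375) + (-102.6875) + (-138.9375) + (-219.9375) = -772.4375
Denominator Σ(z_t−z̄)² = 1279.5000
r_3 = -772.4375 / 1279.5000 = -0.604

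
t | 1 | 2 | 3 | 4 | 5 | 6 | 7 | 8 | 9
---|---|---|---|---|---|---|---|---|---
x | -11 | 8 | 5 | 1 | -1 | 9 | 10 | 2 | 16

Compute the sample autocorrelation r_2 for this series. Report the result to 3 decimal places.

Mean x̄ = (-11 + 8 + 5 + 1 − 1 + 9 + 10 + 2 + 16)/9 = 4.3333
Σ(x_t−x̄)(x_{t+2}−x̄) = (-10.2222) + (-12.2222) + (-3.5556) + (-15.5556) + (-30.2222) + (-10.8889) + (66.1111) = -16.5556
Denominator Σ(x_t−x̄)² = 484.0000
r_2 = -16.5556 / 484.0000 = -0.034

-0.034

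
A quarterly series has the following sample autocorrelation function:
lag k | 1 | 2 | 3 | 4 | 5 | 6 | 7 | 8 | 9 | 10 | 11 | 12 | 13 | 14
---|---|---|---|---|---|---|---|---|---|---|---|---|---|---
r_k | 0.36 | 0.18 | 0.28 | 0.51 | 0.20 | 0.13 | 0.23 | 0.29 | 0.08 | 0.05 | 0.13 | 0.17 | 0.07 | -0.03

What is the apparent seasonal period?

The largest autocorrelation is r_4 = 0.51; the remaining lags stay at or below 0.36. The elevated value at lag 1 (0.36), dropping to 0.18 at lag 2, reflects decaying short-term dependence rather than seasonality.
The dominant spike at lag 4 indicates a seasonal period of 4.

4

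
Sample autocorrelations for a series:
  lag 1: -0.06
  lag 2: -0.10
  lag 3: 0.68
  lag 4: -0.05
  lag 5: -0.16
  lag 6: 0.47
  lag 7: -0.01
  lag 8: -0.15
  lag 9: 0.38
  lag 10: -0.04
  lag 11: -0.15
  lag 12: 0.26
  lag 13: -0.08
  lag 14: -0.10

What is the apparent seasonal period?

The largest autocorrelation is r_3 = 0.68, with weaker echoes at lags 6 (0.47), 9 (0.38) and 12 (0.26); the remaining lags stay at or below -0.01.
The dominant spike at lag 3 indicates a seasonal period of 3.

3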